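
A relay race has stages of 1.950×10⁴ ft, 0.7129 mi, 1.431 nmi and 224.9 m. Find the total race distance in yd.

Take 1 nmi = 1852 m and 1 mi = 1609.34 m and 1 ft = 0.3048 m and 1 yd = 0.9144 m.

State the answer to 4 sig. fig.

1.090×10⁴ yd

1.950×10⁴ ft × 0.3048 → 5943.6 m
0.7129 mi × 1609.34 → 1147.3 m
1.431 nmi × 1852 → 2650.21 m
224.9 m (already m)
Total: 5943.6 + 1147.3 + 2650.21 + 224.9 = 9966.01 m
In yd: 9966.01 / 0.9144 = 10899 yd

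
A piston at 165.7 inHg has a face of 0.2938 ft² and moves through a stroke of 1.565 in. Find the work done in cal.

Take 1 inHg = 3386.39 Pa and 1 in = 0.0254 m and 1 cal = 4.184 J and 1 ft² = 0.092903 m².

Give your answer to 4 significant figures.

145.5 cal

165.7 inHg → 561125 Pa
0.2938 ft² → 0.0272949 m²
F = P × A = 561125 × 0.0272949 = 15315.9 N
1.565 in → 0.039751 m
W = F × d = 15315.9 × 0.039751 = 608.822 J
In cal: 608.822 / 4.184 = 145.512 cal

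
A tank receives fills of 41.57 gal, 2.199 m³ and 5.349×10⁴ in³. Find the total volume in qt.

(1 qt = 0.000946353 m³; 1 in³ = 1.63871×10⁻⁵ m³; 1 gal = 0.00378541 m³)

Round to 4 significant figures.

3416 qt

41.57 gal × 0.00378541 → 0.157359 m³
2.199 m³ (already m³)
5.349×10⁴ in³ × 1.63871×10⁻⁵ → 0.876546 m³
Sum: 0.157359 + 2.199 + 0.876546 = 3.2329 m³
In qt: 3.2329 / 0.000946353 = 3416.17 qt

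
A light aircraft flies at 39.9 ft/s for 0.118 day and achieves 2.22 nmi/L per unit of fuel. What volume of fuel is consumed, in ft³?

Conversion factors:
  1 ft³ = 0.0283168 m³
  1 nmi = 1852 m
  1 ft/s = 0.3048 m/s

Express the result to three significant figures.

39.9 ft/s → 12.1615 m/s
0.118 day → 10195.2 s
d = v × t = 12.1615 × 10195.2 = 123989 m
2.22 nmi/L → 4.11144×10⁶ m/m³
V = d / (distance per unit fuel) = 123989 / 4.11144×10⁶ = 0.0301571 m³
In ft³: 0.0301571 / 0.0283168 = 1.06499 ft³

1.06 ft³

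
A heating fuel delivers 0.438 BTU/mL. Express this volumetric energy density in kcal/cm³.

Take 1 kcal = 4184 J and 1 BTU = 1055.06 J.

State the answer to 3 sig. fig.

0.438 BTU/mL × 1055.06 J/BTU ÷ 10⁻⁶ m³/mL = 4.62116×10⁸ J/m³
4.62116×10⁸ J/m³ ÷ 4184 J/kcal × 10⁻⁶ m³/cm³ = 0.110448 kcal/cm³

0.110 kcal/cm³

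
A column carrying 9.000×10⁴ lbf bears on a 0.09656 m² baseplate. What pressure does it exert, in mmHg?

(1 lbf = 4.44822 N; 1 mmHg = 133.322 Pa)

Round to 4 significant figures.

9.000×10⁴ lbf × 4.44822 = 400340 N
P = F / A = 400340 N / 0.09656 m² = 4.14602×10⁶ Pa
4.14602×10⁶ Pa ÷ (133.322 Pa/mmHg) = 31097.8 mmHg

3.110×10⁴ mmHg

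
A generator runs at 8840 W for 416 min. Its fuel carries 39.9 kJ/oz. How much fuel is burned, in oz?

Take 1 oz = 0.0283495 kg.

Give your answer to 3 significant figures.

416 min → 24960 s
E = P × t = 8840 × 24960 = 2.20646×10⁸ J
39.9 kJ/oz → 1.40743×10⁶ J/kg
m = E / e_s = 2.20646×10⁸ / 1.40743×10⁶ = 156.772 kg
In oz: 156.772 / 0.0283495 = 5529.97 oz

5530 oz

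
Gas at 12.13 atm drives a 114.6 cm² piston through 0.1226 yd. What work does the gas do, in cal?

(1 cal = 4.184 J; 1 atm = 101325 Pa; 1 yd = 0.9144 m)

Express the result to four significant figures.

377.4 cal

12.13 atm → 1.22907×10⁶ Pa
114.6 cm² → 0.01146 m²
F = P × A = 1.22907×10⁶ × 0.01146 = 14085.1 N
0.1226 yd → 0.112105 m
W = F × d = 14085.1 × 0.112105 = 1579.01 J
In cal: 1579.01 / 4.184 = 377.392 cal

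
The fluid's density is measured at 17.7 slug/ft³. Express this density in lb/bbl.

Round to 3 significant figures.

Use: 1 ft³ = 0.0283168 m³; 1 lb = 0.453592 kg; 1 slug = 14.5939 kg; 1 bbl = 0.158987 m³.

3200 lb/bbl

17.7 slug/ft³ × 14.5939 kg/slug ÷ 0.0283168 m³/ft³ = 9122.22 kg/m³
9122.22 kg/m³ ÷ 0.453592 kg/lb × 0.158987 m³/bbl = 3197.4 lb/bbl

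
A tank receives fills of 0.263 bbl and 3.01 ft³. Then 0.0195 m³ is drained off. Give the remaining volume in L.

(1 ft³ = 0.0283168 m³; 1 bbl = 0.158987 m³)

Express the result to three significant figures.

108 L

0.263 bbl × 0.158987 = 0.0418136 m³
3.01 ft³ × 0.0283168 = 0.0852336 m³
0.0195 m³ (already m³)
Result: 0.0418136 + 0.0852336 − 0.0195 = 0.107547 m³
In L: 0.107547 / 0.001 = 107.547 L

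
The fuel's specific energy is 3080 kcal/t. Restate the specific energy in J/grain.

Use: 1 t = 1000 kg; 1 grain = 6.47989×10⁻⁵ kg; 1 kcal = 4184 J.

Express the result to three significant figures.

3080 kcal/t × 4184 J/kcal ÷ 1000 kg/t = 12886.7 J/kg
12886.7 J/kg × 6.47989×10⁻⁵ kg/grain = 0.835044 J/grain

0.835 J/grain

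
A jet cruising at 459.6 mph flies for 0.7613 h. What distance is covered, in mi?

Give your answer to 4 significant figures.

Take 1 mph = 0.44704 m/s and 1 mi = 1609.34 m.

349.9 mi

459.6 mph × 0.44704 = 205.46 m/s
0.7613 h × 3600 = 2740.68 s
d = v × t = 205.46 m/s × 2740.68 s = 563100 m
563100 m ÷ (1609.34 m/mi) = 349.895 mi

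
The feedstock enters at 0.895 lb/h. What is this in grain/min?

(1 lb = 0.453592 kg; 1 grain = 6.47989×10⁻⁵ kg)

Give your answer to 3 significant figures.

104 grain/min

0.895 lb/h × 0.453592 kg/lb ÷ 3600 s/h = 1.12768×10⁻⁴ kg/s
1.12768×10⁻⁴ kg/s ÷ 6.47989×10⁻⁵ kg/grain × 60 s/min = 104.417 grain/min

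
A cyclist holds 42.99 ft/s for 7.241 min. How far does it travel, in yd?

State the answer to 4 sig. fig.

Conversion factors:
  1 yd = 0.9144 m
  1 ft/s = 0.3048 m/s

6226 yd

42.99 ft/s × 0.3048 → 13.1034 m/s
7.241 min × 60 → 434.46 s
d = v × t = 13.1034 m/s × 434.46 s = 5692.9 m
5692.9 m ÷ (0.9144 m/yd) = 6225.83 yd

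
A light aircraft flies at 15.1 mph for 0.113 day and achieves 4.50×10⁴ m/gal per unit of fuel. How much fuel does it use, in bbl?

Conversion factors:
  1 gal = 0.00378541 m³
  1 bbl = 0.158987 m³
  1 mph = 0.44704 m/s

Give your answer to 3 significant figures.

15.1 mph → 6.7503 m/s
0.113 day → 9763.2 s
d = v × t = 6.7503 × 9763.2 = 65904.5 m
4.50×10⁴ m/gal → 1.18877×10⁷ m/m³
V = d / (distance per unit fuel) = 65904.5 / 1.18877×10⁷ = 0.00554392 m³
In bbl: 0.00554392 / 0.158987 = 0.0348703 bbl

0.0349 bbl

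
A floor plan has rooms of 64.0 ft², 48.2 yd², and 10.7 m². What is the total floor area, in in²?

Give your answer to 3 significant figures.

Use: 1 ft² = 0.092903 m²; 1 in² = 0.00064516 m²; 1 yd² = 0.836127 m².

8.83×10⁴ in²

64.0 ft² × 0.092903 = 5.94579 m²
48.2 yd² × 0.836127 = 40.3013 m²
10.7 m² (already m²)
Total: 5.94579 + 40.3013 + 10.7 = 56.9471 m²
In in²: 56.9471 / 0.00064516 = 88268.2 in²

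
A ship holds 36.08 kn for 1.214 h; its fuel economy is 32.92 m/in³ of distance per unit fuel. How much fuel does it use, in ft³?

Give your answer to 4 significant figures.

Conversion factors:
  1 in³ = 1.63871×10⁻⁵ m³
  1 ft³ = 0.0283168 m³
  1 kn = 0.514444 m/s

1.426 ft³

36.08 kn → 18.5611 m/s
1.214 h → 4370.4 s
d = v × t = 18.5611 × 4370.4 = 81119.4 m
32.92 m/in³ → 2.0089×10⁶ m/m³
V = d / (distance per unit fuel) = 81119.4 / 2.0089×10⁶ = 0.04038 m³
In ft³: 0.04038 / 0.0283168 = 1.42601 ft³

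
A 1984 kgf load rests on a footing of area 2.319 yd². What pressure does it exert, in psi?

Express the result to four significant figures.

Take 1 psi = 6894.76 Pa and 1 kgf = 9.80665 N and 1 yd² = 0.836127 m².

1984 kgf × 9.80665 → 19456.4 N
2.319 yd² × 0.836127 → 1.93898 m²
P = F / A = 19456.4 N / 1.93898 m² = 10034.3 Pa
10034.3 Pa ÷ (6894.76 Pa/psi) = 1.45535 psi

1.455 psi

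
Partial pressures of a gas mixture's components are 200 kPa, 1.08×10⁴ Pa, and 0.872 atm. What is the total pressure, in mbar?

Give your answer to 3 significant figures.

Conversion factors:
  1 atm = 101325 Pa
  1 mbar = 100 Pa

2990 mbar

200 kPa × 1000 = 200000 Pa
1.08×10⁴ Pa (already Pa)
0.872 atm × 101325 = 88355.4 Pa
Combined: 200000 + 10800 + 88355.4 = 299155 Pa
In mbar: 299155 / 100 = 2991.55 mbar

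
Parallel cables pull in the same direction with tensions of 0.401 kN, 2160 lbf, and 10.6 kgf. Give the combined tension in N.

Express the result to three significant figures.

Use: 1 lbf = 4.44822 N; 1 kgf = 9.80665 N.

0.401 kN × 1000 = 401 N
2160 lbf × 4.44822 = 9608.16 N
10.6 kgf × 9.80665 = 103.95 N
Total: 401 + 9608.16 + 103.95 = 10113.1 N

1.01×10⁴ N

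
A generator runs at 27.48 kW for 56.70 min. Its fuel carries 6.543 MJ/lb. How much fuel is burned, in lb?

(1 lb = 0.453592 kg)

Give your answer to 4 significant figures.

14.29 lb

27.48 kW → 27480 W
56.70 min → 3402 s
E = P × t = 27480 × 3402 = 9.3487×10⁷ J
6.543 MJ/lb → 1.44249×10⁷ J/kg
m = E / e_s = 9.3487×10⁷ / 1.44249×10⁷ = 6.48095 kg
In lb: 6.48095 / 0.453592 = 14.2881 lb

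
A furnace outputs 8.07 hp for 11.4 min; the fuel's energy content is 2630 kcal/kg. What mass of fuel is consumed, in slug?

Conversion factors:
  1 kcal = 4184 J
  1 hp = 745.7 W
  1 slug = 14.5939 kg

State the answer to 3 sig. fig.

0.0256 slug

8.07 hp → 6017.8 W
11.4 min → 684 s
E = P × t = 6017.8 × 684 = 4.11618×10⁶ J
2630 kcal/kg → 1.10039×10⁷ J/kg
m = E / e_s = 4.11618×10⁶ / 1.10039×10⁷ = 0.374066 kg
In slug: 0.374066 / 14.5939 = 0.0256317 slug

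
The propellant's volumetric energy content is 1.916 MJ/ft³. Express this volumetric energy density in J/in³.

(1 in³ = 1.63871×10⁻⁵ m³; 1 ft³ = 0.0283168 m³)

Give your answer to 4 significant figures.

1109 J/in³

1.916 MJ/ft³ × 1000000 J/MJ ÷ 0.0283168 m³/ft³ = 6.7663×10⁷ J/m³
6.7663×10⁷ J/m³ × 1.63871×10⁻⁵ m³/in³ = 1108.8 J/in³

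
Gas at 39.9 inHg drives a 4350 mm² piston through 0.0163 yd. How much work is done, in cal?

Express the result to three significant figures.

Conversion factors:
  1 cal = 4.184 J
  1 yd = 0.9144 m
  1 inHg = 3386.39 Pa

39.9 inHg → 135117 Pa
4350 mm² → 0.00435 m²
F = P × A = 135117 × 0.00435 = 587.759 N
0.0163 yd → 0.0149047 m
W = F × d = 587.759 × 0.0149047 = 8.76037 J
In cal: 8.76037 / 4.184 = 2.09378 cal

2.09 cal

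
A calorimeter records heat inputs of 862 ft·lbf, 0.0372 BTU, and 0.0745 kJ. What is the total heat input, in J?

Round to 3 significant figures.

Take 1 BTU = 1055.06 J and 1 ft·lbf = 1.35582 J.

1280 J

862 ft·lbf × 1.35582 → 1168.72 J
0.0372 BTU × 1055.06 → 39.2482 J
0.0745 kJ × 1000 → 74.5 J
Total: 1168.72 + 39.2482 + 74.5 = 1282.47 J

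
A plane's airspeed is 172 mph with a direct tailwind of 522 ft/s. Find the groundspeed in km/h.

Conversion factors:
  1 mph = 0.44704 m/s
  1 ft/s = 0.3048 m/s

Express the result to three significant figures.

172 mph × 0.44704 → 76.8909 m/s
522 ft/s × 0.3048 → 159.106 m/s
Sum: 76.8909 + 159.106 = 235.997 m/s
In km/h: 235.997 / (1/3.6) = 849.589 km/h

850 km/h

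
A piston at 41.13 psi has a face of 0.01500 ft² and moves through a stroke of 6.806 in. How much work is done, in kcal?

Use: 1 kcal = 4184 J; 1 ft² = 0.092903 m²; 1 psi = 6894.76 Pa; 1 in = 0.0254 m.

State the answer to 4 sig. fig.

0.01633 kcal

41.13 psi → 283581 Pa
0.01500 ft² → 0.00139354 m²
F = P × A = 283581 × 0.00139354 = 395.181 N
6.806 in → 0.172872 m
W = F × d = 395.181 × 0.172872 = 68.3157 J
In kcal: 68.3157 / 4184 = 0.0163278 kcal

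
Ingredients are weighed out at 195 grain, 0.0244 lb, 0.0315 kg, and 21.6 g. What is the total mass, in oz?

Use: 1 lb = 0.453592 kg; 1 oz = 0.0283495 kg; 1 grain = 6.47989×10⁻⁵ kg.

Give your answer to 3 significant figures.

195 grain × 6.47989×10⁻⁵ = 0.0126358 kg
0.0244 lb × 0.453592 = 0.0110676 kg
0.0315 kg (already kg)
21.6 g × 0.001 = 0.0216 kg
Sum: 0.0126358 + 0.0110676 + 0.0315 + 0.0216 = 0.0768034 kg
In oz: 0.0768034 / 0.0283495 = 2.70916 oz

2.71 oz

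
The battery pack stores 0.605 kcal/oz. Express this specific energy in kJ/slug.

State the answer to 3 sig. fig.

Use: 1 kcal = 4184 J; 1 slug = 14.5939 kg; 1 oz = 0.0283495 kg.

0.605 kcal/oz × 4184 J/kcal ÷ 0.0283495 kg/oz = 89289.8 J/kg
89289.8 J/kg ÷ 1000 J/kJ × 14.5939 kg/slug = 1303.09 kJ/slug

1300 kJ/slug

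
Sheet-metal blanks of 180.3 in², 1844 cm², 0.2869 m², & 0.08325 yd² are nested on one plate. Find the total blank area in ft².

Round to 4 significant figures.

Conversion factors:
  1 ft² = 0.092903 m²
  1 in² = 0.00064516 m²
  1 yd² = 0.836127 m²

7.074 ft²

180.3 in² × 0.00064516 = 0.116322 m²
1844 cm² × 0.0001 = 0.1844 m²
0.2869 m² (already m²)
0.08325 yd² × 0.836127 = 0.0696076 m²
Total: 0.116322 + 0.1844 + 0.2869 + 0.0696076 = 0.65723 m²
In ft²: 0.65723 / 0.092903 = 7.07437 ft²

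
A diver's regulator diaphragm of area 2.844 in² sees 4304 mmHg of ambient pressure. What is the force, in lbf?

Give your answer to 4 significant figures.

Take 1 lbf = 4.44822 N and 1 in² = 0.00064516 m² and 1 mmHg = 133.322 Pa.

4304 mmHg × 133.322 = 573818 Pa
2.844 in² × 0.00064516 = 0.00183484 m²
F = P × A = 573818 Pa × 0.00183484 m² = 1052.86 N
1052.86 N ÷ (4.44822 N/lbf) = 236.692 lbf

236.7 lbf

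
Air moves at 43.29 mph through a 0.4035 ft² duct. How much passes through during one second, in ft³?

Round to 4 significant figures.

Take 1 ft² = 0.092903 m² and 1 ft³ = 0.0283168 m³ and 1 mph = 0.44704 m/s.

25.62 ft³

43.29 mph × 0.44704 → 19.3524 m/s
0.4035 ft² × 0.092903 → 0.0374864 m²
V = v × A × t = 19.3524 m/s × 0.0374864 m² × 1 s = 0.725452 m³
0.725452 m³ ÷ (0.0283168 m³/ft³) = 25.6191 ft³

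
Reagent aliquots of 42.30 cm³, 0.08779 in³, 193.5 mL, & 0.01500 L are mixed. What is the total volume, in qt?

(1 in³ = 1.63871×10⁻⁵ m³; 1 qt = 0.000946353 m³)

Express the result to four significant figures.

42.30 cm³ × 10⁻⁶ → 4.23×10⁻⁵ m³
0.08779 in³ × 1.63871×10⁻⁵ → 1.43862×10⁻⁶ m³
193.5 mL × 10⁻⁶ → 1.935×10⁻⁴ m³
0.01500 L × 0.001 → 1.5×10⁻⁵ m³
Total: 4.23×10⁻⁵ + 1.43862×10⁻⁶ + 1.935×10⁻⁴ + 1.5×10⁻⁵ = 2.52239×10⁻⁴ m³
In qt: 2.52239×10⁻⁴ / 0.000946353 = 0.266538 qt

0.2665 qt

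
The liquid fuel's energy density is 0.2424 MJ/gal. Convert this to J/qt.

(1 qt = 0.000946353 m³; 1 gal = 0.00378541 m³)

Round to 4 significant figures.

6.060×10⁴ J/qt

0.2424 MJ/gal × 1000000 J/MJ ÷ 0.00378541 m³/gal = 6.40353×10⁷ J/m³
6.40353×10⁷ J/m³ × 0.000946353 m³/qt = 60600 J/qt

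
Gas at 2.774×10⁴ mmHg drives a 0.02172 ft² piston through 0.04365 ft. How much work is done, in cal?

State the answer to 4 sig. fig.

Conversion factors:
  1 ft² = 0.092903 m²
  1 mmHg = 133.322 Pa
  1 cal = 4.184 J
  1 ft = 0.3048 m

2.774×10⁴ mmHg → 3.69835×10⁶ Pa
0.02172 ft² → 0.00201785 m²
F = P × A = 3.69835×10⁶ × 0.00201785 = 7462.72 N
0.04365 ft → 0.0133045 m
W = F × d = 7462.72 × 0.0133045 = 99.2878 J
In cal: 99.2878 / 4.184 = 23.7304 cal

23.73 cal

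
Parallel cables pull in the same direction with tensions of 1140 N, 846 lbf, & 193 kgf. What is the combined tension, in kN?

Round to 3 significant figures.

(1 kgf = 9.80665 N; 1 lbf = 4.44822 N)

1140 N (already N)
846 lbf × 4.44822 = 3763.19 N
193 kgf × 9.80665 = 1892.68 N
Total: 1140 + 3763.19 + 1892.68 = 6795.87 N
In kN: 6795.87 / 1000 = 6.79587 kN

6.80 kN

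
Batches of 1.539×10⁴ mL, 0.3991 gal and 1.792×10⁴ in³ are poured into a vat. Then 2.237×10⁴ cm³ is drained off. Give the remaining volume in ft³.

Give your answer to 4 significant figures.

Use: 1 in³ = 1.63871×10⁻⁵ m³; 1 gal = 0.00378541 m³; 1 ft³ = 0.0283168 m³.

10.18 ft³

1.539×10⁴ mL × 10⁻⁶ = 0.01539 m³
0.3991 gal × 0.00378541 = 0.00151076 m³
1.792×10⁴ in³ × 1.63871×10⁻⁵ = 0.293657 m³
2.237×10⁴ cm³ × 10⁻⁶ = 0.02237 m³
Sum: 0.01539 + 0.00151076 + 0.293657 − 0.02237 = 0.288188 m³
In ft³: 0.288188 / 0.0283168 = 10.1773 ft³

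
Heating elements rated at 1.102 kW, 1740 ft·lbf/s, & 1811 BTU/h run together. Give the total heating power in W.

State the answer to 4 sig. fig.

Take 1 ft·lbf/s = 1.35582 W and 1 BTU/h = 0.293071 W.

3992 W

1.102 kW × 1000 → 1102 W
1740 ft·lbf/s × 1.35582 → 2359.13 W
1811 BTU/h × 0.293071 → 530.752 W
Combined: 1102 + 2359.13 + 530.752 = 3991.88 W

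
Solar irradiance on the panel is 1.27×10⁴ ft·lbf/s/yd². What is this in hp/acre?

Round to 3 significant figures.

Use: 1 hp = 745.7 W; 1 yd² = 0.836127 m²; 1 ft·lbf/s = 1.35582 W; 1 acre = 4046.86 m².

1.12×10⁵ hp/acre

1.27×10⁴ ft·lbf/s/yd² × 1.35582 W/ft·lbf/s ÷ 0.836127 m²/yd² = 20593.7 W/m²
20593.7 W/m² ÷ 745.7 W/hp × 4046.86 m²/acre = 111761 hp/acre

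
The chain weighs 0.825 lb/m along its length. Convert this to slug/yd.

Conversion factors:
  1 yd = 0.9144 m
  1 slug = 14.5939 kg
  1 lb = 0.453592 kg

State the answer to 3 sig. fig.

0.825 lb/m × 0.453592 kg/lb = 0.374213 kg/m
0.374213 kg/m ÷ 14.5939 kg/slug × 0.9144 m/yd = 0.0234468 slug/yd

0.0234 slug/yd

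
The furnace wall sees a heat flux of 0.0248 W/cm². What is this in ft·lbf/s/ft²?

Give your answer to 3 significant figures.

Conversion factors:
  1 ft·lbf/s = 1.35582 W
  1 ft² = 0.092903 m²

17.0 ft·lbf/s/ft²

0.0248 W/cm² ÷ 0.0001 m²/cm² = 248 W/m²
248 W/m² ÷ 1.35582 W/ft·lbf/s × 0.092903 m²/ft² = 16.9934 ft·lbf/s/ft²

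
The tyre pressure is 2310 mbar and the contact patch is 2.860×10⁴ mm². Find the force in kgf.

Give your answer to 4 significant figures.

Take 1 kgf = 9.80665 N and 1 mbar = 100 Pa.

2310 mbar × 100 = 231000 Pa
2.860×10⁴ mm² × 10⁻⁶ = 0.0286 m²
F = P × A = 231000 Pa × 0.0286 m² = 6606.6 N
6606.6 N ÷ (9.80665 N/kgf) = 673.686 kgf

673.7 kgf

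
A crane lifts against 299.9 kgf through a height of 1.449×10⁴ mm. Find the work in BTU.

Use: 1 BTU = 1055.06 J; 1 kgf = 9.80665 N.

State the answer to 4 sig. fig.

299.9 kgf × 9.80665 = 2941.01 N
1.449×10⁴ mm × 0.001 = 14.49 m
W = F × d = 2941.01 N × 14.49 m = 42615.2 J
42615.2 J ÷ (1055.06 J/BTU) = 40.3913 BTU

40.39 BTU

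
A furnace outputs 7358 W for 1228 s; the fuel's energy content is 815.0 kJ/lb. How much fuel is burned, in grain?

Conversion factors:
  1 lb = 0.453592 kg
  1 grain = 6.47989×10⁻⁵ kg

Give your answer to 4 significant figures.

E = P × t = 7358 × 1228 = 9.03562×10⁶ J
815.0 kJ/lb → 1.79677×10⁶ J/kg
m = E / e_s = 9.03562×10⁶ / 1.79677×10⁶ = 5.02881 kg
In grain: 5.02881 / 6.47989×10⁻⁵ = 77606.4 grain

7.761×10⁴ grain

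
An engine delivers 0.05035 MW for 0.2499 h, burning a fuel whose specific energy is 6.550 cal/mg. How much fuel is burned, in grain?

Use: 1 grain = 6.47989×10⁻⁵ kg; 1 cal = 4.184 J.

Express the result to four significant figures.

0.05035 MW → 50350 W
0.2499 h → 899.64 s
E = P × t = 50350 × 899.64 = 4.52969×10⁷ J
6.550 cal/mg → 2.74052×10⁷ J/kg
m = E / e_s = 4.52969×10⁷ / 2.74052×10⁷ = 1.65286 kg
In grain: 1.65286 / 6.47989×10⁻⁵ = 25507.5 grain

2.551×10⁴ grain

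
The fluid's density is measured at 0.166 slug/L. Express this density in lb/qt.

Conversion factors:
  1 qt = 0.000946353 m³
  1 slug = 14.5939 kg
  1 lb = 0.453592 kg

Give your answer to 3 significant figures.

0.166 slug/L × 14.5939 kg/slug ÷ 0.001 m³/L = 2422.59 kg/m³
2422.59 kg/m³ ÷ 0.453592 kg/lb × 0.000946353 m³/qt = 5.05438 lb/qt

5.05 lb/qt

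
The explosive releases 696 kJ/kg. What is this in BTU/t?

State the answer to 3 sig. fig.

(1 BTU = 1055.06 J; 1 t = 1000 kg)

6.60×10⁵ BTU/t

696 kJ/kg × 1000 J/kJ = 696000 J/kg
696000 J/kg ÷ 1055.06 J/BTU × 1000 kg/t = 659678 BTU/t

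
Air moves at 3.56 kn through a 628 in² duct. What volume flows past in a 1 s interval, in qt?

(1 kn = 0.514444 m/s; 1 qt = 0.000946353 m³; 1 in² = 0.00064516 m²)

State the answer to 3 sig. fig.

3.56 kn × 0.514444 = 1.83142 m/s
628 in² × 0.00064516 = 0.40516 m²
V = v × A × t = 1.83142 m/s × 0.40516 m² × 1 s = 0.742018 m³
0.742018 m³ ÷ (0.000946353 m³/qt) = 784.082 qt

784 qt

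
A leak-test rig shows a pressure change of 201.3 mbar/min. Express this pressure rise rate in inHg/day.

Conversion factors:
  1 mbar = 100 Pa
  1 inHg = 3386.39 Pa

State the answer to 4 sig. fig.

201.3 mbar/min × 100 Pa/mbar ÷ 60 s/min = 335.5 Pa/s
335.5 Pa/s ÷ 3386.39 Pa/inHg × 86400 s/day = 8559.91 inHg/day

8560 inHg/day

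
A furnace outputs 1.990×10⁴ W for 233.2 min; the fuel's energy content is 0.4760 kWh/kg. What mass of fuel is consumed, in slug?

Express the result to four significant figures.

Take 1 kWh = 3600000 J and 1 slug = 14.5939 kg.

11.13 slug

233.2 min → 13992 s
E = P × t = 19900 × 13992 = 2.78441×10⁸ J
0.4760 kWh/kg → 1.7136×10⁶ J/kg
m = E / e_s = 2.78441×10⁸ / 1.7136×10⁶ = 162.489 kg
In slug: 162.489 / 14.5939 = 11.134 slug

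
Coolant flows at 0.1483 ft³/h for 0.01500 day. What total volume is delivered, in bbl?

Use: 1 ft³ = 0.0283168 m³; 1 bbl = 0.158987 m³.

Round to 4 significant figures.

0.1483 ft³/h → 1.16649×10⁻⁶ m³/s
0.01500 day → 1296 s
V = Q × t = 1.16649×10⁻⁶ × 1296 = 0.00151177 m³
In bbl: 0.00151177 / 0.158987 = 0.00950876 bbl

0.009509 bbl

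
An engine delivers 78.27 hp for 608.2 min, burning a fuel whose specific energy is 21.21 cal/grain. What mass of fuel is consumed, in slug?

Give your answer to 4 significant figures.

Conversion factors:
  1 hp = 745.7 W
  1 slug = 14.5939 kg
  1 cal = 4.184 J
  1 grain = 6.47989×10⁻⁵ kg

106.6 slug

78.27 hp → 58365.9 W
608.2 min → 36492 s
E = P × t = 58365.9 × 36492 = 2.12989×10⁹ J
21.21 cal/grain → 1.36951×10⁶ J/kg
m = E / e_s = 2.12989×10⁹ / 1.36951×10⁶ = 1555.22 kg
In slug: 1555.22 / 14.5939 = 106.566 slug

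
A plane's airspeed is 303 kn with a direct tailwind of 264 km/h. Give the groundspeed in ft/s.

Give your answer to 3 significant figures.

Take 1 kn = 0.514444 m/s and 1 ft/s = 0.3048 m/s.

303 kn × 0.514444 → 155.877 m/s
264 km/h × (1/3.6) → 73.3333 m/s
Total: 155.877 + 73.3333 = 229.21 m/s
In ft/s: 229.21 / 0.3048 = 752.001 ft/s

752 ft/s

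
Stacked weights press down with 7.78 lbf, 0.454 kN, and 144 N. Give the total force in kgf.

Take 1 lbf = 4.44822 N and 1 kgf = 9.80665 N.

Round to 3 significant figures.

7.78 lbf × 4.44822 = 34.6072 N
0.454 kN × 1000 = 454 N
144 N (already N)
Combined: 34.6072 + 454 + 144 = 632.607 N
In kgf: 632.607 / 9.80665 = 64.508 kgf

64.5 kgf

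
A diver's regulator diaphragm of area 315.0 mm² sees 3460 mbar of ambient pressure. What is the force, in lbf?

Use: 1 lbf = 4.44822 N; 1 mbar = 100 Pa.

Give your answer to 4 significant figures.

24.50 lbf

3460 mbar × 100 = 346000 Pa
315.0 mm² × 10⁻⁶ = 3.15×10⁻⁴ m²
F = P × A = 346000 Pa × 3.15×10⁻⁴ m² = 108.99 N
108.99 N ÷ (4.44822 N/lbf) = 24.5019 lbf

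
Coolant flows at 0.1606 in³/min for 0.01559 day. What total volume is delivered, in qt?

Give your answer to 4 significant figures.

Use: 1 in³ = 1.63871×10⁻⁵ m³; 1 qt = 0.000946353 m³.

0.1606 in³/min → 4.38628×10⁻⁸ m³/s
0.01559 day → 1346.98 s
V = Q × t = 4.38628×10⁻⁸ × 1346.98 = 5.90823×10⁻⁵ m³
In qt: 5.90823×10⁻⁵ / 0.000946353 = 0.0624316 qt

0.06243 qt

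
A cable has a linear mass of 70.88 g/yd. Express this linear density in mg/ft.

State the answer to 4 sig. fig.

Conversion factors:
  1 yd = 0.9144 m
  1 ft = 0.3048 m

70.88 g/yd × 0.001 kg/g ÷ 0.9144 m/yd = 0.0775153 kg/m
0.0775153 kg/m ÷ 10⁻⁶ kg/mg × 0.3048 m/ft = 23626.7 mg/ft

2.363×10⁴ mg/ft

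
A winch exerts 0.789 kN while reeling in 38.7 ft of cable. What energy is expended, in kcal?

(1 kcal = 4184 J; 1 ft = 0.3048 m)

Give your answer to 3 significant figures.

2.22 kcal

0.789 kN × 1000 → 789 N
38.7 ft × 0.3048 → 11.7958 m
W = F × d = 789 N × 11.7958 m = 9306.89 J
9306.89 J ÷ (4184 J/kcal) = 2.2244 kcal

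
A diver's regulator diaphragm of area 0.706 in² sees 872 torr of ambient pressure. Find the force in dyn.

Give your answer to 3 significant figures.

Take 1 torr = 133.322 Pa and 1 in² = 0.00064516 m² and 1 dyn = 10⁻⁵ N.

872 torr × 133.322 = 116257 Pa
0.706 in² × 0.00064516 = 4.55483×10⁻⁴ m²
F = P × A = 116257 Pa × 4.55483×10⁻⁴ m² = 52.9531 N
52.9531 N ÷ (10⁻⁵ N/dyn) = 5.29531×10⁶ dyn

5.30×10⁶ dyn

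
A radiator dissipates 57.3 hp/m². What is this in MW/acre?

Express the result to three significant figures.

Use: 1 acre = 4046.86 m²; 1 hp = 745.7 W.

173 MW/acre

57.3 hp/m² × 745.7 W/hp = 42728.6 W/m²
42728.6 W/m² ÷ 1000000 W/MW × 4046.86 m²/acre = 172.917 MW/acre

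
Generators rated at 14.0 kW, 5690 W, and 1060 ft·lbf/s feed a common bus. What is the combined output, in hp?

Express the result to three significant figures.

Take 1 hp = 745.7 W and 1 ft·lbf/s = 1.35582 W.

14.0 kW × 1000 = 14000 W
5690 W (already W)
1060 ft·lbf/s × 1.35582 = 1437.17 W
Total: 14000 + 5690 + 1437.17 = 21127.2 W
In hp: 21127.2 / 745.7 = 28.332 hp

28.3 hp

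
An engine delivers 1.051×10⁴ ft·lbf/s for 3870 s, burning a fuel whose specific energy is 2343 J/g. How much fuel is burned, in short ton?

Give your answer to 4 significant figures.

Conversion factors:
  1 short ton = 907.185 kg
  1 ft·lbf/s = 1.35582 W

1.051×10⁴ ft·lbf/s → 14249.7 W
E = P × t = 14249.7 × 3870 = 5.51463×10⁷ J
2343 J/g → 2.343×10⁶ J/kg
m = E / e_s = 5.51463×10⁷ / 2.343×10⁶ = 23.5366 kg
In short ton: 23.5366 / 907.185 = 0.0259447 short ton

0.02594 short ton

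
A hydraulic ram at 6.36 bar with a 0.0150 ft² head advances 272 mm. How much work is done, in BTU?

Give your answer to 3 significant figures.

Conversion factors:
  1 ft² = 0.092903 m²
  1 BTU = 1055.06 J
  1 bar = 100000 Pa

0.228 BTU

6.36 bar → 636000 Pa
0.0150 ft² → 0.00139354 m²
F = P × A = 636000 × 0.00139354 = 886.291 N
272 mm → 0.272 m
W = F × d = 886.291 × 0.272 = 241.071 J
In BTU: 241.071 / 1055.06 = 0.22849 BTU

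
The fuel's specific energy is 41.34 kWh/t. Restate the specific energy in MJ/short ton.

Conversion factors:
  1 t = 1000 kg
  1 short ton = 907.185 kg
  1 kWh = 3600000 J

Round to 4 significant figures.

41.34 kWh/t × 3600000 J/kWh ÷ 1000 kg/t = 148824 J/kg
148824 J/kg ÷ 1000000 J/MJ × 907.185 kg/short ton = 135.011 MJ/short ton

135.0 MJ/short ton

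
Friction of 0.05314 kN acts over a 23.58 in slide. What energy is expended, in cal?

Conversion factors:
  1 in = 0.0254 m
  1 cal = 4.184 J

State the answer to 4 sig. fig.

7.607 cal

0.05314 kN × 1000 → 53.14 N
23.58 in × 0.0254 → 0.598932 m
W = F × d = 53.14 N × 0.598932 m = 31.8272 J
31.8272 J ÷ (4.184 J/cal) = 7.60688 cal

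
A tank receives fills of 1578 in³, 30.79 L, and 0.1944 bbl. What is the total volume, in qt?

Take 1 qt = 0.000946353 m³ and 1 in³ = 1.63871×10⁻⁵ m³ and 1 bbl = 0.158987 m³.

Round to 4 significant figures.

92.52 qt

1578 in³ × 1.63871×10⁻⁵ = 0.0258588 m³
30.79 L × 0.001 = 0.03079 m³
0.1944 bbl × 0.158987 = 0.0309071 m³
Sum: 0.0258588 + 0.03079 + 0.0309071 = 0.0875559 m³
In qt: 0.0875559 / 0.000946353 = 92.5193 qt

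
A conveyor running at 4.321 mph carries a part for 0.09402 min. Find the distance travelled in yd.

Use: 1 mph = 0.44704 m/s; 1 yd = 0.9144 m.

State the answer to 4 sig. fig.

11.92 yd

4.321 mph × 0.44704 = 1.93166 m/s
0.09402 min × 60 = 5.6412 s
d = v × t = 1.93166 m/s × 5.6412 s = 10.8969 m
10.8969 m ÷ (0.9144 m/yd) = 11.917 yd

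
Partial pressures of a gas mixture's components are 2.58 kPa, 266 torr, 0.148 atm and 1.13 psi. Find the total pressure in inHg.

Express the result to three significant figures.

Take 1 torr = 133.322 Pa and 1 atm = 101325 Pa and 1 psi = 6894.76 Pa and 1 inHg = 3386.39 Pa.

2.58 kPa × 1000 = 2580 Pa
266 torr × 133.322 = 35463.7 Pa
0.148 atm × 101325 = 14996.1 Pa
1.13 psi × 6894.76 = 7791.08 Pa
Sum: 2580 + 35463.7 + 14996.1 + 7791.08 = 60830.9 Pa
In inHg: 60830.9 / 3386.39 = 17.9633 inHg

18.0 inHg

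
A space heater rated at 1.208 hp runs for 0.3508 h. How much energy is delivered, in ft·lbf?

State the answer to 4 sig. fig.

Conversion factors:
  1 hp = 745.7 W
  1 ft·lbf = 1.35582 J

8.391×10⁵ ft·lbf

1.208 hp × 745.7 → 900.806 W
0.3508 h × 3600 → 1262.88 s
E = P × t = 900.806 W × 1262.88 s = 1.13761×10⁶ J
1.13761×10⁶ J ÷ (1.35582 J/ft·lbf) = 839057 ft·lbf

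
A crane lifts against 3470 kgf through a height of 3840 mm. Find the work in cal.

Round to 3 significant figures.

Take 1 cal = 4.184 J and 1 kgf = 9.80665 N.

3470 kgf × 9.80665 → 34029.1 N
3840 mm × 0.001 → 3.84 m
W = F × d = 34029.1 N × 3.84 m = 130672 J
130672 J ÷ (4.184 J/cal) = 31231.4 cal

3.12×10⁴ cal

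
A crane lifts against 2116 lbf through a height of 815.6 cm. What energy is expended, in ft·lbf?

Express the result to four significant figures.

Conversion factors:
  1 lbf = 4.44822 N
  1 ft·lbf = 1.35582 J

2116 lbf × 4.44822 → 9412.43 N
815.6 cm × 0.01 → 8.156 m
W = F × d = 9412.43 N × 8.156 m = 76767.8 J
76767.8 J ÷ (1.35582 J/ft·lbf) = 56620.9 ft·lbf

5.662×10⁴ ft·lbf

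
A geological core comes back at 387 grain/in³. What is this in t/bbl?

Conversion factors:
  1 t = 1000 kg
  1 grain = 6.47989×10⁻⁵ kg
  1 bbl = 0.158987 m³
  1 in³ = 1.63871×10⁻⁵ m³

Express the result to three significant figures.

0.243 t/bbl

387 grain/in³ × 6.47989×10⁻⁵ kg/grain ÷ 1.63871×10⁻⁵ m³/in³ = 1530.3 kg/m³
1530.3 kg/m³ ÷ 1000 kg/t × 0.158987 m³/bbl = 0.243298 t/bbl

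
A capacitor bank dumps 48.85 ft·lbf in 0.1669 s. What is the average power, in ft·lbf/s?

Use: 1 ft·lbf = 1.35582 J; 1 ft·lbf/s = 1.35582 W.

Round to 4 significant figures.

48.85 ft·lbf × 1.35582 → 66.2318 J
P = E / t = 66.2318 J / 0.1669 s = 396.835 W
396.835 W ÷ (1.35582 W/ft·lbf/s) = 292.69 ft·lbf/s

292.7 ft·lbf/s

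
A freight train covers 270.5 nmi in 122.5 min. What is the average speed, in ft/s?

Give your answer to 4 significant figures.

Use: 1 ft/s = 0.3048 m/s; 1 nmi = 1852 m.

270.5 nmi × 1852 → 500966 m
122.5 min × 60 → 7350 s
v = d / t = 500966 m / 7350 s = 68.1586 m/s
68.1586 m/s ÷ (0.3048 m/s/ft/s) = 223.617 ft/s

223.6 ft/s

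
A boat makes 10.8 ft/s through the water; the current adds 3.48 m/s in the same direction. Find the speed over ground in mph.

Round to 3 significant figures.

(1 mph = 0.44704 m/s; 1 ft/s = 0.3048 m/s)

10.8 ft/s × 0.3048 = 3.29184 m/s
3.48 m/s (already m/s)
Total: 3.29184 + 3.48 = 6.77184 m/s
In mph: 6.77184 / 0.44704 = 15.1482 mph

15.1 mph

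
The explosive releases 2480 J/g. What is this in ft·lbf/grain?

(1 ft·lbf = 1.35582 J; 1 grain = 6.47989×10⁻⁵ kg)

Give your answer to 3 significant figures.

2480 J/g ÷ 0.001 kg/g = 2.48×10⁶ J/kg
2.48×10⁶ J/kg ÷ 1.35582 J/ft·lbf × 6.47989×10⁻⁵ kg/grain = 118.527 ft·lbf/grain

119 ft·lbf/grain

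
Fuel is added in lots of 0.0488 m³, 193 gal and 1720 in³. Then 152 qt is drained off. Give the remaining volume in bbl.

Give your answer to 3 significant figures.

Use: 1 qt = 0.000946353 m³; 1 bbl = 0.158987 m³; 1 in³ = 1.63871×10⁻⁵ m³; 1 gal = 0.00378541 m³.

0.0488 m³ (already m³)
193 gal × 0.00378541 = 0.730584 m³
1720 in³ × 1.63871×10⁻⁵ = 0.0281858 m³
152 qt × 0.000946353 = 0.143846 m³
Sum: 0.0488 + 0.730584 + 0.0281858 − 0.143846 = 0.663724 m³
In bbl: 0.663724 / 0.158987 = 4.17471 bbl

4.17 bbl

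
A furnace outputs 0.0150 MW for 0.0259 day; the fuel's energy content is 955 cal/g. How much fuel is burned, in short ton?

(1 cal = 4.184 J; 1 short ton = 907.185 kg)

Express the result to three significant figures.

0.00926 short ton

0.0150 MW → 15000 W
0.0259 day → 2237.76 s
E = P × t = 15000 × 2237.76 = 3.35664×10⁷ J
955 cal/g → 3.99572×10⁶ J/kg
m = E / e_s = 3.35664×10⁷ / 3.99572×10⁶ = 8.40059 kg
In short ton: 8.40059 / 907.185 = 0.00926006 short ton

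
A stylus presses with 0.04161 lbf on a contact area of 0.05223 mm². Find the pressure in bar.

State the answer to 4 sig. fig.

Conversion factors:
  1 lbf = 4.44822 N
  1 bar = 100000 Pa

35.44 bar

0.04161 lbf × 4.44822 → 0.18509 N
0.05223 mm² × 10⁻⁶ → 5.223×10⁻⁸ m²
P = F / A = 0.18509 N / 5.223×10⁻⁸ m² = 3.54375×10⁶ Pa
3.54375×10⁶ Pa ÷ (100000 Pa/bar) = 35.4375 bar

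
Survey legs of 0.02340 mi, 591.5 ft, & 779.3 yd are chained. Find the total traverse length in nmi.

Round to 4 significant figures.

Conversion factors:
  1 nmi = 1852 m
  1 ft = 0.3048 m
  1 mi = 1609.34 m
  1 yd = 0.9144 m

0.02340 mi × 1609.34 → 37.6586 m
591.5 ft × 0.3048 → 180.289 m
779.3 yd × 0.9144 → 712.592 m
Total: 37.6586 + 180.289 + 712.592 = 930.54 m
In nmi: 930.54 / 1852 = 0.502451 nmi

0.5025 nmi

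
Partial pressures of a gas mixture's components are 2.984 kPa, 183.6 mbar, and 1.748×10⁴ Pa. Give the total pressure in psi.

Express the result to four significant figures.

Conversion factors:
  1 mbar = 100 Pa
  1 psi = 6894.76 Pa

2.984 kPa × 1000 → 2984 Pa
183.6 mbar × 100 → 18360 Pa
1.748×10⁴ Pa (already Pa)
Total: 2984 + 18360 + 17480 = 38824 Pa
In psi: 38824 / 6894.76 = 5.63094 psi

5.631 psi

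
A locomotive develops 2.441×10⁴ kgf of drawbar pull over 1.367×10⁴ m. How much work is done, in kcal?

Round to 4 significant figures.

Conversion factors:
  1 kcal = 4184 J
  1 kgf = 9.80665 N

2.441×10⁴ kgf × 9.80665 = 239380 N
W = F × d = 239380 N × 13670 m = 3.27232×10⁹ J
3.27232×10⁹ J ÷ (4184 J/kcal) = 782103 kcal

7.821×10⁵ kcal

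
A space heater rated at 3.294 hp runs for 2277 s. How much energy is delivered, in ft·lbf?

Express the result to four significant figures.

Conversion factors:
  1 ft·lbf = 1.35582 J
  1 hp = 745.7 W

3.294 hp × 745.7 = 2456.34 W
E = P × t = 2456.34 W × 2277 s = 5.59309×10⁶ J
5.59309×10⁶ J ÷ (1.35582 J/ft·lbf) = 4.12525×10⁶ ft·lbf

4.125×10⁶ ft·lbf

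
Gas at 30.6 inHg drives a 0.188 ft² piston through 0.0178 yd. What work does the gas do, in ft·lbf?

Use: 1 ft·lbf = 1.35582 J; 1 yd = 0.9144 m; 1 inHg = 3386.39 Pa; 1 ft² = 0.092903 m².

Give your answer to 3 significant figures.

21.7 ft·lbf

30.6 inHg → 103624 Pa
0.188 ft² → 0.0174658 m²
F = P × A = 103624 × 0.0174658 = 1809.88 N
0.0178 yd → 0.0162763 m
W = F × d = 1809.88 × 0.0162763 = 29.4581 J
In ft·lbf: 29.4581 / 1.35582 = 21.7271 ft·lbf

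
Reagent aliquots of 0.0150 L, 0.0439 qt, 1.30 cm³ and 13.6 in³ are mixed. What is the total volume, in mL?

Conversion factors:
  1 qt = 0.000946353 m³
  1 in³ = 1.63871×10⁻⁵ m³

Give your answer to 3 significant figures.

0.0150 L × 0.001 = 1.5×10⁻⁵ m³
0.0439 qt × 0.000946353 = 4.15449×10⁻⁵ m³
1.30 cm³ × 10⁻⁶ = 1.3×10⁻⁶ m³
13.6 in³ × 1.63871×10⁻⁵ = 2.22865×10⁻⁴ m³
Combined: 1.5×10⁻⁵ + 4.15449×10⁻⁵ + 1.3×10⁻⁶ + 2.22865×10⁻⁴ = 2.8071×10⁻⁴ m³
In mL: 2.8071×10⁻⁴ / 10⁻⁶ = 280.71 mL

281 mL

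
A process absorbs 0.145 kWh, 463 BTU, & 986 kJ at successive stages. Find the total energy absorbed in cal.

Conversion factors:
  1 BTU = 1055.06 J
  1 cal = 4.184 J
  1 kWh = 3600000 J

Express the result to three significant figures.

0.145 kWh × 3600000 = 522000 J
463 BTU × 1055.06 = 488493 J
986 kJ × 1000 = 986000 J
Total: 522000 + 488493 + 986000 = 1.99649×10⁶ J
In cal: 1.99649×10⁶ / 4.184 = 477173 cal

4.77×10⁵ cal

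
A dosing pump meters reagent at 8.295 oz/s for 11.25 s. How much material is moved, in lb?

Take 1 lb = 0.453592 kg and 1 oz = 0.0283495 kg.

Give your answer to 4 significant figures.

5.832 lb

8.295 oz/s → 0.235159 kg/s
m = ṁ × t = 0.235159 × 11.25 = 2.64554 kg
In lb: 2.64554 / 0.453592 = 5.83242 lb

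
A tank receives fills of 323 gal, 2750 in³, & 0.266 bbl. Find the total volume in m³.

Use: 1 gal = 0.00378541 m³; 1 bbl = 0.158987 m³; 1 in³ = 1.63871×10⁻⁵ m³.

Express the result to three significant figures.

323 gal × 0.00378541 = 1.22269 m³
2750 in³ × 1.63871×10⁻⁵ = 0.0450645 m³
0.266 bbl × 0.158987 = 0.0422905 m³
Combined: 1.22269 + 0.0450645 + 0.0422905 = 1.31005 m³

1.31 m³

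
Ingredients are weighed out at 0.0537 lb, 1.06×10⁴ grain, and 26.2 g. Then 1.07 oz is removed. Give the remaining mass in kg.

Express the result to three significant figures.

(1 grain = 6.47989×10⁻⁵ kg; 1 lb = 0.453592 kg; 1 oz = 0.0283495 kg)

0.707 kg

0.0537 lb × 0.453592 = 0.0243579 kg
1.06×10⁴ grain × 6.47989×10⁻⁵ = 0.686868 kg
26.2 g × 0.001 = 0.0262 kg
1.07 oz × 0.0283495 = 0.030334 kg
Sum: 0.0243579 + 0.686868 + 0.0262 − 0.030334 = 0.707092 kg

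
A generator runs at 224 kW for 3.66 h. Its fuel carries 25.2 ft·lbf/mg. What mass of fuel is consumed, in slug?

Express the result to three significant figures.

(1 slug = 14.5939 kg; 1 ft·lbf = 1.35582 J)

224 kW → 224000 W
3.66 h → 13176 s
E = P × t = 224000 × 13176 = 2.95142×10⁹ J
25.2 ft·lbf/mg → 3.41667×10⁷ J/kg
m = E / e_s = 2.95142×10⁹ / 3.41667×10⁷ = 86.3829 kg
In slug: 86.3829 / 14.5939 = 5.91911 slug

5.92 slug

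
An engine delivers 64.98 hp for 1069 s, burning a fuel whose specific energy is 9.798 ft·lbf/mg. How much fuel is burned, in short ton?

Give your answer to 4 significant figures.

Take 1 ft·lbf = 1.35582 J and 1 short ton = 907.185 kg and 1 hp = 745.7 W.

64.98 hp → 48455.6 W
E = P × t = 48455.6 × 1069 = 5.1799×10⁷ J
9.798 ft·lbf/mg → 1.32843×10⁷ J/kg
m = E / e_s = 5.1799×10⁷ / 1.32843×10⁷ = 3.89926 kg
In short ton: 3.89926 / 907.185 = 0.0042982 short ton

0.004298 short ton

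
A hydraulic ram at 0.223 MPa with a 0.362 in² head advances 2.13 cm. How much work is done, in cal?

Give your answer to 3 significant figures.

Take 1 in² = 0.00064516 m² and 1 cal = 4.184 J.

0.223 MPa → 223000 Pa
0.362 in² → 2.33548×10⁻⁴ m²
F = P × A = 223000 × 2.33548×10⁻⁴ = 52.0812 N
2.13 cm → 0.0213 m
W = F × d = 52.0812 × 0.0213 = 1.10933 J
In cal: 1.10933 / 4.184 = 0.265136 cal

0.265 cal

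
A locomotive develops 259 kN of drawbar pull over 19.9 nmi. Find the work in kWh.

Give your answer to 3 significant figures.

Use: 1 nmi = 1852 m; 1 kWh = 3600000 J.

2650 kWh

259 kN × 1000 → 259000 N
19.9 nmi × 1852 → 36854.8 m
W = F × d = 259000 N × 36854.8 m = 9.54539×10⁹ J
9.54539×10⁹ J ÷ (3600000 J/kWh) = 2651.5 kWh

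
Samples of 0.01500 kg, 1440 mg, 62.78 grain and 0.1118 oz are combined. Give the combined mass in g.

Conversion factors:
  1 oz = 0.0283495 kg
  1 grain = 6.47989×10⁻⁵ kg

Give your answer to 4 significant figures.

23.68 g

0.01500 kg (already kg)
1440 mg × 10⁻⁶ = 0.00144 kg
62.78 grain × 6.47989×10⁻⁵ = 0.00406807 kg
0.1118 oz × 0.0283495 = 0.00316947 kg
Combined: 0.015 + 0.00144 + 0.00406807 + 0.00316947 = 0.0236775 kg
In g: 0.0236775 / 0.001 = 23.6775 g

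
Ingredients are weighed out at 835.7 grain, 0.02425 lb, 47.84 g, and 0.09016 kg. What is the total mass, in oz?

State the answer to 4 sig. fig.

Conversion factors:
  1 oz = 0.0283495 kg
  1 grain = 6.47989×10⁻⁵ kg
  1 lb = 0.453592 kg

7.166 oz

835.7 grain × 6.47989×10⁻⁵ = 0.0541524 kg
0.02425 lb × 0.453592 = 0.0109996 kg
47.84 g × 0.001 = 0.04784 kg
0.09016 kg (already kg)
Combined: 0.0541524 + 0.0109996 + 0.04784 + 0.09016 = 0.203152 kg
In oz: 0.203152 / 0.0283495 = 7.16598 oz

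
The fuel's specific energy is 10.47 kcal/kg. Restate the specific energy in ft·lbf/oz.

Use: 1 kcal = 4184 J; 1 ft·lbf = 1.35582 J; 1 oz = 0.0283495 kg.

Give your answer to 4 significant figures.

916.0 ft·lbf/oz

10.47 kcal/kg × 4184 J/kcal = 43806.5 J/kg
43806.5 J/kg ÷ 1.35582 J/ft·lbf × 0.0283495 kg/oz = 915.971 ft·lbf/oz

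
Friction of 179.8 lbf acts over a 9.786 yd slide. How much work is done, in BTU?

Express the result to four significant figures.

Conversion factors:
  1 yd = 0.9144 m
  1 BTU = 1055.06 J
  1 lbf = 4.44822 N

6.783 BTU

179.8 lbf × 4.44822 = 799.79 N
9.786 yd × 0.9144 = 8.94832 m
W = F × d = 799.79 N × 8.94832 m = 7156.78 J
7156.78 J ÷ (1055.06 J/BTU) = 6.78329 BTU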